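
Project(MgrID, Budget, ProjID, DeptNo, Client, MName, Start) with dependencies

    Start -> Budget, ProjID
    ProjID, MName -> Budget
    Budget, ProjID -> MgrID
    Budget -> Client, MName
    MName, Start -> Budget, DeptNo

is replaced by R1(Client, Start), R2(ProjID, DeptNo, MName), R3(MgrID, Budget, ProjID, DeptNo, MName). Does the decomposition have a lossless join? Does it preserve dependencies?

Lossless test (chase): Rows 2 and 3 agree on ProjID, MName; apply ProjID, MName→Budget and equate their Budget entries. Rows 2 and 3 agree on Budget, ProjID; apply Budget, ProjID→MgrID and equate their MgrID entries. Rows 2 and 3 agree on Budget; apply Budget→Client, MName and equate their Client, MName entries. No row becomes fully distinguished — the join is lossy.
Dependency preservation: the restricted closure of {Start} across the fragments never reaches {Budget, ProjID}, so Start → Budget, ProjID cannot be enforced without a join — not preserved.

lossy and not dependency-preserving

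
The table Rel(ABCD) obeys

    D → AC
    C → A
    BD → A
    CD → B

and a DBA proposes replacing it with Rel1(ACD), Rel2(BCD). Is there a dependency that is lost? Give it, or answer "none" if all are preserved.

none

D → AC lies within Rel1.
C → A lies within Rel1.
BD → A: restricted closure across fragments reaches A.
CD → B lies within Rel2.
Every dependency is enforceable on the fragments, so the decomposition is dependency-preserving.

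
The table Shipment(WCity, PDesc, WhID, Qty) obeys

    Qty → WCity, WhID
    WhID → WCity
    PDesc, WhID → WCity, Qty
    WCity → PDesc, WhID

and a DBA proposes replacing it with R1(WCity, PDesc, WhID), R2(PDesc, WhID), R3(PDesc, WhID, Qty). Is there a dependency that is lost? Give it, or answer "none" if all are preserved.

Qty → WCity, WhID: restricted closure across fragments reaches WCity, WhID.
WhID → WCity lies within R1.
PDesc, WhID → WCity, Qty: restricted closure across fragments reaches WCity, Qty.
WCity → PDesc, WhID lies within R1.
Every dependency is enforceable on the fragments, so the decomposition is dependency-preserving.

none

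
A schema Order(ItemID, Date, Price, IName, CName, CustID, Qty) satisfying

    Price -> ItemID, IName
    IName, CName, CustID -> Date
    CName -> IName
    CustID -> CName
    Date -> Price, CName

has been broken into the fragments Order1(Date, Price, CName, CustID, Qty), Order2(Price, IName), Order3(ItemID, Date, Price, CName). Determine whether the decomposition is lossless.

Yes

Chase test. Columns are ItemID, Date, Price, IName, CName, CustID, Qty; row i has aⱼ where attribute j ∈ Orderi, else bᵢⱼ.
Initial tableau (one row per fragment):
  row 1: b11 a2 a3 b14 a5 a6 a7
  row 2: b21 b22 a3 a4 b25 b26 b27
  row 3: a1 a2 a3 b34 a5 b36 b37
Rows 1 and 2 agree on Price; apply Price→ItemID, IName and equate their ItemID, IName entries.
Rows 1 and 3 agree on Price; apply Price→ItemID, IName and equate their ItemID, IName entries.
Row 1 is now all distinguished symbols — the join is lossless.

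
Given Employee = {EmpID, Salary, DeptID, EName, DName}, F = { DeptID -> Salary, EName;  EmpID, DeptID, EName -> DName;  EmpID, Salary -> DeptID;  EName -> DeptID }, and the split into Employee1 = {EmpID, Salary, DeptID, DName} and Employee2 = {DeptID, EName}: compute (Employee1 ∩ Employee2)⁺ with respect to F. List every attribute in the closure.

Salary, DeptID, EName

Employee1 ∩ Employee2 = {DeptID}.
DeptID → Salary, EName applies, adding Salary, EName
Closure: {Salary, DeptID, EName}.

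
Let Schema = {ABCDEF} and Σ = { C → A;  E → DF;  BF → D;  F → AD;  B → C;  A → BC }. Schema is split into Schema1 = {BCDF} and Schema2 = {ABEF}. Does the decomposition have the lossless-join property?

Yes

Common attributes: Schema1 ∩ Schema2 = {BF}.
Closure of {BF}: BF → D applies, adding D; F → AD applies, adding A; B → C applies, adding C. So (BF)⁺ = {ABCDF}.
This closure contains every attribute of Schema1, so Schema1 ∩ Schema2 → Schema1. The join is lossless.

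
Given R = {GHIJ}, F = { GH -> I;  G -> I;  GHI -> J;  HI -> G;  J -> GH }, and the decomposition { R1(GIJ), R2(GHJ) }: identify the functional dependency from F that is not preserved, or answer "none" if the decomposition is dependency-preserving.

HI -> G

Check HI → G: no single fragment contains all of {GHI}, and the restricted closure of {HI} across the fragments never reaches {G}.
GH → I is preserved.
G → I is preserved.
GHI → J is preserved.
J → GH is preserved.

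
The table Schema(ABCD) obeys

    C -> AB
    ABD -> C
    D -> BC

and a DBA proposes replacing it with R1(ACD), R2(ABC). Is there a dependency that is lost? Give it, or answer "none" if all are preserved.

C → AB lies within R2.
ABD → C: restricted closure across fragments reaches C.
D → BC: restricted closure across fragments reaches BC.
Every dependency is enforceable on the fragments, so the decomposition is dependency-preserving.

none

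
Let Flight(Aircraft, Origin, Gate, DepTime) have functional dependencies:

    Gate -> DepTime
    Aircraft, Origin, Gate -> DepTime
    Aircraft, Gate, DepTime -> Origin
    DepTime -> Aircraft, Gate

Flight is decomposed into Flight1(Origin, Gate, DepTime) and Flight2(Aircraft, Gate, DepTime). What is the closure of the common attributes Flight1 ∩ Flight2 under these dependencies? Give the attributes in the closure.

Aircraft, Origin, Gate, DepTime

Flight1 ∩ Flight2 = {Gate, DepTime}.
DepTime → Aircraft, Gate applies, adding Aircraft
Aircraft, Gate, DepTime → Origin applies, adding Origin
Closure: {Aircraft, Origin, Gate, DepTime}.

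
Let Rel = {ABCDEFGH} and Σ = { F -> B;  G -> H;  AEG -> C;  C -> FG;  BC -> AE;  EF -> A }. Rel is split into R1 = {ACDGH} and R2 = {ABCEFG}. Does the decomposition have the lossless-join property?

Common attributes: R1 ∩ R2 = {ACG}.
Closure of {ACG}: G → H applies, adding H; C → FG applies, adding F; F → B applies, adding B; BC → AE applies, adding E. So (ACG)⁺ = {ABCEFGH}.
This closure contains every attribute of R2, so R1 ∩ R2 → R2. The join is lossless.

Yes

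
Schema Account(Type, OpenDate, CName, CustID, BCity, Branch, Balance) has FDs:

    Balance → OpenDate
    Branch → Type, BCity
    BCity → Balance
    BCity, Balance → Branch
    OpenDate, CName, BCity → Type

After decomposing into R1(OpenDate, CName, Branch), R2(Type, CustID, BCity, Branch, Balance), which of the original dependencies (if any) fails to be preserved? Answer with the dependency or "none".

Check Balance → OpenDate: no single fragment contains all of {OpenDate, Balance}, and the restricted closure of {Balance} across the fragments never reaches {OpenDate}.
Branch → Type, BCity is preserved.
BCity → Balance is preserved.
BCity, Balance → Branch is preserved.
OpenDate, CName, BCity → Type is preserved.

Balance → OpenDate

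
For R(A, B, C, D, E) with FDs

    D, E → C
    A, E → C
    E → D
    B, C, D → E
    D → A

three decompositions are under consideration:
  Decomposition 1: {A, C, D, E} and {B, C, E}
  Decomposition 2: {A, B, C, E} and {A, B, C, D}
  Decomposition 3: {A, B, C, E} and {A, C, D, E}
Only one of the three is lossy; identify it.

Decomposition 2

Decomposition 1: common = {C, E}, closure = {A, C, D, E} → lossless.
Decomposition 2: common = {A, B, C}, closure = {A, B, C} → lossy.
Decomposition 3: common = {A, C, E}, closure = {A, C, D, E} → lossless.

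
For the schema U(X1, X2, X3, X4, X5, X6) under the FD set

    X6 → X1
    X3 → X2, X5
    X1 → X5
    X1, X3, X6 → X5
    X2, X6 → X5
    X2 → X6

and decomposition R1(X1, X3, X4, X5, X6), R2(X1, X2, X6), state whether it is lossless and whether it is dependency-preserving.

lossy and not dependency-preserving

Lossless test: (X1, X6)⁺ = {X1, X5, X6}, which is a superkey of neither fragment — lossy.
Dependency preservation: the restricted closure of {X3} across the fragments never reaches {X2, X5}, so X3 → X2, X5 cannot be enforced without a join — not preserved.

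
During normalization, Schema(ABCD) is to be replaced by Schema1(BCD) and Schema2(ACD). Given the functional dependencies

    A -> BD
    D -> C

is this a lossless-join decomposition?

Common attributes: Schema1 ∩ Schema2 = {CD}.
No dependency enlarges {CD}, so (CD)⁺ = {CD}.
The closure contains neither all of Schema1 = {BCD} nor all of Schema2 = {ACD}, so the common attributes are not a superkey of either fragment. The join is lossy.

No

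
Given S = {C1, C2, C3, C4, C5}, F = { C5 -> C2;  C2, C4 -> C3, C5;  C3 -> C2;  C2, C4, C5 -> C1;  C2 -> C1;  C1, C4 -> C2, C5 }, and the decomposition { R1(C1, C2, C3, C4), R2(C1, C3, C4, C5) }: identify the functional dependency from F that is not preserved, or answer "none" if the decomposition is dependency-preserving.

C5 -> C2

Check C5 → C2: no single fragment contains all of {C2, C5}, and the restricted closure of {C5} across the fragments never reaches {C2}.
C2, C4 → C3, C5 is preserved.
C3 → C2 is preserved.
C2, C4, C5 → C1 is preserved.
C2 → C1 is preserved.
C1, C4 → C2, C5 is preserved.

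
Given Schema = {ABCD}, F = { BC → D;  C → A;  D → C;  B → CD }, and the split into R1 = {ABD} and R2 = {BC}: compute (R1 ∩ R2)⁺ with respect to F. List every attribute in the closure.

ABCD

R1 ∩ R2 = {B}.
B → CD applies, adding CD
C → A applies, adding A
Closure: {ABCD}.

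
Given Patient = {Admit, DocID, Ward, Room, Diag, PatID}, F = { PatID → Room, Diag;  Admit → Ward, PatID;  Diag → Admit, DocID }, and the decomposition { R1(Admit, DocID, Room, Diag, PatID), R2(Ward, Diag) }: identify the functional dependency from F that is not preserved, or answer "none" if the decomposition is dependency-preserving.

none

PatID → Room, Diag lies within R1.
Admit → Ward, PatID: restricted closure across fragments reaches Ward, PatID.
Diag → Admit, DocID lies within R1.
Every dependency is enforceable on the fragments, so the decomposition is dependency-preserving.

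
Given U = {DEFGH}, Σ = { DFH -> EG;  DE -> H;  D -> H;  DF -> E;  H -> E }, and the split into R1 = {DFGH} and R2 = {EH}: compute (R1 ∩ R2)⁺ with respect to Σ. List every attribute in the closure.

EH

R1 ∩ R2 = {H}.
H → E applies, adding E
Closure: {EH}.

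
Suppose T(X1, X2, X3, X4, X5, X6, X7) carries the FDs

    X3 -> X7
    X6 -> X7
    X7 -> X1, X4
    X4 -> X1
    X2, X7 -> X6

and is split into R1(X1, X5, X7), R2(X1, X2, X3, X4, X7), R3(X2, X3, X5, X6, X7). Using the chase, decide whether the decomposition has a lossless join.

Chase test. Columns are X1, X2, X3, X4, X5, X6, X7; row i has aⱼ where attribute j ∈ Ri, else bᵢⱼ.
Initial tableau (one row per fragment):
  row 1: a1 b12 b13 b14 a5 b16 a7
  row 2: a1 a2 a3 a4 b25 b26 a7
  row 3: b31 a2 a3 b34 a5 a6 a7
Rows 1 and 2 agree on X7; apply X7→X1, X4 and equate their X1, X4 entries.
Rows 1 and 3 agree on X7; apply X7→X1, X4 and equate their X1, X4 entries.
Rows 2 and 3 agree on X2, X7; apply X2, X7→X6 and equate their X6 entries.
Row 3 is now all distinguished symbols — the join is lossless.

Yes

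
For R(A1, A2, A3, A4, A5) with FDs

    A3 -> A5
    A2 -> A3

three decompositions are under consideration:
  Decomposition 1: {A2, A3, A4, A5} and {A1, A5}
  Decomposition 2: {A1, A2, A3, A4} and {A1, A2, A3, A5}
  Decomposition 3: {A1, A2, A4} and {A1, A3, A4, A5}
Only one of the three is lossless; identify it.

Decomposition 1: common = {A5}, closure = {A5} → lossy.
Decomposition 2: common = {A1, A2, A3}, closure = {A1, A2, A3, A5} → lossless.
Decomposition 3: common = {A1, A4}, closure = {A1, A4} → lossy.

Decomposition 2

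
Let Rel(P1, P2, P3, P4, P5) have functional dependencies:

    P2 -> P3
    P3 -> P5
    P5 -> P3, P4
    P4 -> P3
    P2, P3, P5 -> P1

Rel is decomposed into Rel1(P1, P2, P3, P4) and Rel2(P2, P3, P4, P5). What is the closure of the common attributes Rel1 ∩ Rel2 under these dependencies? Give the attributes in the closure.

P1, P2, P3, P4, P5

Rel1 ∩ Rel2 = {P2, P3, P4}.
P3 → P5 applies, adding P5
P2, P3, P5 → P1 applies, adding P1
Closure: {P1, P2, P3, P4, P5}.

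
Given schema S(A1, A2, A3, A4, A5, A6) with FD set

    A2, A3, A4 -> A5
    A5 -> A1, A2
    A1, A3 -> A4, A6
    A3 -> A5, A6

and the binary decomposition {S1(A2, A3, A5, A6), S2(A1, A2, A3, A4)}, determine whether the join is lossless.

Yes

Common attributes: S1 ∩ S2 = {A2, A3}.
Closure of {A2, A3}: A3 → A5, A6 applies, adding A5, A6; A5 → A1, A2 applies, adding A1; A1, A3 → A4, A6 applies, adding A4. So (A2, A3)⁺ = {A1, A2, A3, A4, A5, A6}.
This closure contains every attribute of S1, so S1 ∩ S2 → S1. The join is lossless.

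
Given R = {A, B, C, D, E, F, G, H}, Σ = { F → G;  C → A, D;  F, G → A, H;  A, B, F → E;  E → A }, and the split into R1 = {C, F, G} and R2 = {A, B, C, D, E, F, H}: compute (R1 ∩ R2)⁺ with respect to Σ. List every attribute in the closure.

R1 ∩ R2 = {C, F}.
F → G applies, adding G
C → A, D applies, adding A, D
F, G → A, H applies, adding H
Closure: {A, C, D, F, G, H}.

A, C, D, F, G, H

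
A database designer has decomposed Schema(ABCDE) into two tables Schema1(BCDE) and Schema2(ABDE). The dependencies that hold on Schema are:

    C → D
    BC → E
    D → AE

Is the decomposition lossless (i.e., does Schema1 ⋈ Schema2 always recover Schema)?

Common attributes: Schema1 ∩ Schema2 = {BDE}.
Closure of {BDE}: D → AE applies, adding A. So (BDE)⁺ = {ABDE}.
This closure contains every attribute of Schema2, so Schema1 ∩ Schema2 → Schema2. The join is lossless.

Yes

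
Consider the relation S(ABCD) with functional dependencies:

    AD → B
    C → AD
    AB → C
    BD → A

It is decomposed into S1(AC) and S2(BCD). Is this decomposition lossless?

Common attributes: S1 ∩ S2 = {C}.
Closure of {C}: C → AD applies, adding AD; AD → B applies, adding B. So (C)⁺ = {ABCD}.
This closure contains every attribute of S1, so S1 ∩ S2 → S1. The join is lossless.

Yes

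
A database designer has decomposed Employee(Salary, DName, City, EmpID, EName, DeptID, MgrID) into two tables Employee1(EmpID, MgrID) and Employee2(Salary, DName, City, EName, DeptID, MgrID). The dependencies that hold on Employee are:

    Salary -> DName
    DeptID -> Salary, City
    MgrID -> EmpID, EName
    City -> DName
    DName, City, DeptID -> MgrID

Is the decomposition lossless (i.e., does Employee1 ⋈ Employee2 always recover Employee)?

Yes

Common attributes: Employee1 ∩ Employee2 = {MgrID}.
Closure of {MgrID}: MgrID → EmpID, EName applies, adding EmpID, EName. So (MgrID)⁺ = {EmpID, EName, MgrID}.
This closure contains every attribute of Employee1, so Employee1 ∩ Employee2 → Employee1. The join is lossless.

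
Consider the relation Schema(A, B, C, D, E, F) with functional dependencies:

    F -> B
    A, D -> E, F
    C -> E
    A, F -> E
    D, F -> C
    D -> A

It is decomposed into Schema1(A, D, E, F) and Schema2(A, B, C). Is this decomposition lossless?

Common attributes: Schema1 ∩ Schema2 = {A}.
No dependency enlarges {A}, so (A)⁺ = {A}.
The closure contains neither all of Schema1 = {A, D, E, F} nor all of Schema2 = {A, B, C}, so the common attributes are not a superkey of either fragment. The join is lossy.

No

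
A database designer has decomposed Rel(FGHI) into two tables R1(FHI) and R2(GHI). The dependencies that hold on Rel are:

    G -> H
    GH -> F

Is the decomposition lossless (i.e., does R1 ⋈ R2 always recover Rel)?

No

Common attributes: R1 ∩ R2 = {HI}.
No dependency enlarges {HI}, so (HI)⁺ = {HI}.
The closure contains neither all of R1 = {FHI} nor all of R2 = {GHI}, so the common attributes are not a superkey of either fragment. The join is lossy.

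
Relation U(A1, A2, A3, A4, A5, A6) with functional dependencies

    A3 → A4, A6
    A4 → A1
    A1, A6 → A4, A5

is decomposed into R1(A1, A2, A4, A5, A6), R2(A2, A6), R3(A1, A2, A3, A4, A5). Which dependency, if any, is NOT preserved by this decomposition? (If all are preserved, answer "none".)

A3 → A4, A6

Check A3 → A4, A6: no single fragment contains all of {A3, A4, A6}, and the restricted closure of {A3} across the fragments never reaches {A4, A6}.
A4 → A1 is preserved.
A1, A6 → A4, A5 is preserved.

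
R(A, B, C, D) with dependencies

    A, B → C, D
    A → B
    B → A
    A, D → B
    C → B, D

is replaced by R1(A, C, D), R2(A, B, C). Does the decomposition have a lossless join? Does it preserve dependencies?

lossless and dependency-preserving

Lossless test: (A, C)⁺ = {A, B, C, D}, which contains all of one fragment — lossless.
Dependency preservation: A, B → C, D; A, D → B; C → B, D are not contained in any single fragment, but the restricted closure of each left-hand side across the fragments still reaches the right-hand side; the remaining FDs each lie inside some fragment. All dependencies are preserved.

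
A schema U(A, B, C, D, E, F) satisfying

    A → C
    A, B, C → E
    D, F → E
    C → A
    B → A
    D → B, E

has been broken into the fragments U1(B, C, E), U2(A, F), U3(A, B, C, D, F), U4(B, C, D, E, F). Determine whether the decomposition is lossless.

Chase test. Columns are A, B, C, D, E, F; row i has aⱼ where attribute j ∈ Ui, else bᵢⱼ.
Initial tableau (one row per fragment):
  row 1: b11 a2 a3 b14 a5 b16
  row 2: a1 b22 b23 b24 b25 a6
  row 3: a1 a2 a3 a4 b35 a6
  row 4: b41 a2 a3 a4 a5 a6
Rows 2 and 3 agree on A; apply A→C and equate their C entries.
Rows 3 and 4 agree on D, F; apply D, F→E and equate their E entries.
Rows 1 and 2 agree on C; apply C→A and equate their A entries.
Rows 1 and 4 agree on C; apply C→A and equate their A entries.
Row 3 is now all distinguished symbols — the join is lossless.

Yes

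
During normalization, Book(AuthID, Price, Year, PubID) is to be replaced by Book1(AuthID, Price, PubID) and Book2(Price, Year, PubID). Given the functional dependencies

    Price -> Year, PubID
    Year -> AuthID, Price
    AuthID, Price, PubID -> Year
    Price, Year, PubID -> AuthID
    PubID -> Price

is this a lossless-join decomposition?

Common attributes: Book1 ∩ Book2 = {Price, PubID}.
Closure of {Price, PubID}: Price → Year, PubID applies, adding Year; Year → AuthID, Price applies, adding AuthID. So (Price, PubID)⁺ = {AuthID, Price, Year, PubID}.
This closure contains every attribute of Book1, so Book1 ∩ Book2 → Book1. The join is lossless.

Yes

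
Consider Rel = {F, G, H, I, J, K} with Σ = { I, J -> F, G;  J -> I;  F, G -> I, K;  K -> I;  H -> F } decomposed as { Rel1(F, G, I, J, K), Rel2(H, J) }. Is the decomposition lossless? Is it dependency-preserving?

lossless but not dependency-preserving

Lossless test: (J)⁺ = {F, G, I, J, K}, which contains all of one fragment — lossless.
Dependency preservation: the restricted closure of {H} across the fragments never reaches {F}, so H → F cannot be enforced without a join — not preserved.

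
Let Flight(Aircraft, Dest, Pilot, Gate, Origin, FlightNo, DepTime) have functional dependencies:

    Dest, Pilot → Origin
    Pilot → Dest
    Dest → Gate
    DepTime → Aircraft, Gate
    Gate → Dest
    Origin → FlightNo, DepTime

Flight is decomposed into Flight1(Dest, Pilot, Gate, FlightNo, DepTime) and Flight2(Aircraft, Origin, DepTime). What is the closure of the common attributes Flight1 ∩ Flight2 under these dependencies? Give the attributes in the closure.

Flight1 ∩ Flight2 = {DepTime}.
DepTime → Aircraft, Gate applies, adding Aircraft, Gate
Gate → Dest applies, adding Dest
Closure: {Aircraft, Dest, Gate, DepTime}.

Aircraft, Dest, Gate, DepTime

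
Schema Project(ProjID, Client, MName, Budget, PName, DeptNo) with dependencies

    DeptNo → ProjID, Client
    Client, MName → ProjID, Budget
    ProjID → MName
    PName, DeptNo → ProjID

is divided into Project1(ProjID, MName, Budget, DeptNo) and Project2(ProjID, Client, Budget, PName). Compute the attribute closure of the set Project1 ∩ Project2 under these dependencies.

ProjID, MName, Budget

Project1 ∩ Project2 = {ProjID, Budget}.
ProjID → MName applies, adding MName
Closure: {ProjID, MName, Budget}.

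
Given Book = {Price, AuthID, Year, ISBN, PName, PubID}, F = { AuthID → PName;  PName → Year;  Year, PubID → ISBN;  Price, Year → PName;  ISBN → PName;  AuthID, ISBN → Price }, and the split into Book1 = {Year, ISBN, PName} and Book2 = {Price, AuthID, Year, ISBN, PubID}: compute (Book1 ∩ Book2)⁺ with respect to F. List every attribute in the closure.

Book1 ∩ Book2 = {Year, ISBN}.
ISBN → PName applies, adding PName
Closure: {Year, ISBN, PName}.

Year, ISBN, PName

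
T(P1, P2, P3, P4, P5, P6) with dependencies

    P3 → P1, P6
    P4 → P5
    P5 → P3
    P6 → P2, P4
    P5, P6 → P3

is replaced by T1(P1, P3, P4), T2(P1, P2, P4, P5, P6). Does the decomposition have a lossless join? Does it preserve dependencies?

Lossless test: (P1, P4)⁺ = {P1, P2, P3, P4, P5, P6}, which contains all of one fragment — lossless.
Dependency preservation: P3 → P1, P6; P5 → P3; P5, P6 → P3 are not contained in any single fragment, but the restricted closure of each left-hand side across the fragments still reaches the right-hand side; the remaining FDs each lie inside some fragment. All dependencies are preserved.

lossless and dependency-preserving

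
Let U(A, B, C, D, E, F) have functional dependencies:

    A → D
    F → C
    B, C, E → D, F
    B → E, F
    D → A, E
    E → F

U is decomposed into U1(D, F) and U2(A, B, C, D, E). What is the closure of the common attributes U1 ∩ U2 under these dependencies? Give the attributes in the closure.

U1 ∩ U2 = {D}.
D → A, E applies, adding A, E
E → F applies, adding F
F → C applies, adding C
Closure: {A, C, D, E, F}.

A, C, D, E, F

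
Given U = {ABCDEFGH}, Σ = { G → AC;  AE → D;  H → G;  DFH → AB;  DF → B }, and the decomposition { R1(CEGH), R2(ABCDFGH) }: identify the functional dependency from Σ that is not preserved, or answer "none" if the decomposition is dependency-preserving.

AE → D

Check AE → D: no single fragment contains all of {ADE}, and the restricted closure of {AE} across the fragments never reaches {D}.
G → AC is preserved.
H → G is preserved.
DFH → AB is preserved.
DF → B is preserved.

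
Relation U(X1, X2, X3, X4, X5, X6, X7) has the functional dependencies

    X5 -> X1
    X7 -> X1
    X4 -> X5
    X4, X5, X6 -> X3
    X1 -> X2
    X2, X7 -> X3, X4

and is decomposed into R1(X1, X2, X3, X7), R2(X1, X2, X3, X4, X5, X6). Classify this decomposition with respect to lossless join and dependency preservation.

lossy and not dependency-preserving

Lossless test: (X1, X2, X3)⁺ = {X1, X2, X3}, which is a superkey of neither fragment — lossy.
Dependency preservation: the restricted closure of {X2, X7} across the fragments never reaches {X3, X4}, so X2, X7 → X3, X4 cannot be enforced without a join — not preserved.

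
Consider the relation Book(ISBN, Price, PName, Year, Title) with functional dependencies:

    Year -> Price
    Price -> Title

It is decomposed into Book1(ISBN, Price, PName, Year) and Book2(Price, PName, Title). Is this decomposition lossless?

Yes

Common attributes: Book1 ∩ Book2 = {Price, PName}.
Closure of {Price, PName}: Price → Title applies, adding Title. So (Price, PName)⁺ = {Price, PName, Title}.
This closure contains every attribute of Book2, so Book1 ∩ Book2 → Book2. The join is lossless.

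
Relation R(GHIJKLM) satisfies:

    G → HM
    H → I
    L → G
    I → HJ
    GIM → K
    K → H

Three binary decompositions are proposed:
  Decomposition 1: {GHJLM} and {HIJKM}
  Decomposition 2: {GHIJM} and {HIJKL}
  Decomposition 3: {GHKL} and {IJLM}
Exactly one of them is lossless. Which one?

Decomposition 1: common = {HJM}, closure = {HIJM} → lossy.
Decomposition 2: common = {HIJ}, closure = {HIJ} → lossy.
Decomposition 3: common = {L}, closure = {GHIJKLM} → lossless.

Decomposition 3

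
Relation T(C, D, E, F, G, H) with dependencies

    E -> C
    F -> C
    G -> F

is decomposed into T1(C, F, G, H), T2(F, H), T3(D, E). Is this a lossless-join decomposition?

No

Chase test. Columns are C, D, E, F, G, H; row i has aⱼ where attribute j ∈ Ti, else bᵢⱼ.
Initial tableau (one row per fragment):
  row 1: a1 b12 b13 a4 a5 a6
  row 2: b21 b22 b23 a4 b25 a6
  row 3: b31 a2 a3 b34 b35 b36
Rows 1 and 2 agree on F; apply F→C and equate their C entries.
No row becomes fully distinguished — the join is lossy.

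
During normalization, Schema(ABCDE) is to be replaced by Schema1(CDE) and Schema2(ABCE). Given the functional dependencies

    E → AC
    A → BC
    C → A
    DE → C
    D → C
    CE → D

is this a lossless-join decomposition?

Common attributes: Schema1 ∩ Schema2 = {CE}.
Closure of {CE}: E → AC applies, adding A; A → BC applies, adding B; CE → D applies, adding D. So (CE)⁺ = {ABCDE}.
This closure contains every attribute of Schema1, so Schema1 ∩ Schema2 → Schema1. The join is lossless.

Yes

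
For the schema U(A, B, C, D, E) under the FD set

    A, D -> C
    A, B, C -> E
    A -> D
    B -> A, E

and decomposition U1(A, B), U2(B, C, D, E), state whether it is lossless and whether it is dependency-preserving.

Lossless test: (B)⁺ = {A, B, C, D, E}, which contains all of one fragment — lossless.
Dependency preservation: the restricted closure of {A, D} across the fragments never reaches {C}, so A, D → C cannot be enforced without a join — not preserved.

lossless but not dependency-preserving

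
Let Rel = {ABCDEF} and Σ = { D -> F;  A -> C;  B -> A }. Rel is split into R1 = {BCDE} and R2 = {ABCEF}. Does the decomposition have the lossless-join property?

Common attributes: R1 ∩ R2 = {BCE}.
Closure of {BCE}: B → A applies, adding A. So (BCE)⁺ = {ABCE}.
The closure contains neither all of R1 = {BCDE} nor all of R2 = {ABCEF}, so the common attributes are not a superkey of either fragment. The join is lossy.

No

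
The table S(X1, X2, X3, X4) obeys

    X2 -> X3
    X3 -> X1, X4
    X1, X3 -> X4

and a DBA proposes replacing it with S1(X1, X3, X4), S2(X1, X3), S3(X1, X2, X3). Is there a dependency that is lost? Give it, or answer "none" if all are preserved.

none

X2 → X3 lies within S3.
X3 → X1, X4 lies within S1.
X1, X3 → X4 lies within S1.
Every dependency is enforceable on the fragments, so the decomposition is dependency-preserving.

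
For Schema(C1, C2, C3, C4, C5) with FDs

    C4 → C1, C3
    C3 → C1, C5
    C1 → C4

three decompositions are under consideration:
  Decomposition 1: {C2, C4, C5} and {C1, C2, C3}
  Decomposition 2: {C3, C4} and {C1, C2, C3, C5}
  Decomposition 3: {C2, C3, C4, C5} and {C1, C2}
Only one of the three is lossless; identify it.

Decomposition 2

Decomposition 1: common = {C2}, closure = {C2} → lossy.
Decomposition 2: common = {C3}, closure = {C1, C3, C4, C5} → lossless.
Decomposition 3: common = {C2}, closure = {C2} → lossy.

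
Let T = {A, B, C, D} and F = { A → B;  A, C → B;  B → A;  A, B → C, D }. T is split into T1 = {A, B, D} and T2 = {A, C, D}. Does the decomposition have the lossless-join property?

Common attributes: T1 ∩ T2 = {A, D}.
Closure of {A, D}: A → B applies, adding B; A, B → C, D applies, adding C. So (A, D)⁺ = {A, B, C, D}.
This closure contains every attribute of T1, so T1 ∩ T2 → T1. The join is lossless.

Yes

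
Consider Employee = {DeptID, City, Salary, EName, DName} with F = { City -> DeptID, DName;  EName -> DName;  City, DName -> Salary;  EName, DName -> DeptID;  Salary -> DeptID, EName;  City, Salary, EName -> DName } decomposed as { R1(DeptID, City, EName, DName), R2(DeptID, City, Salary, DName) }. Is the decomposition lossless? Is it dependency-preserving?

lossless but not dependency-preserving

Lossless test: (DeptID, City, DName)⁺ = {DeptID, City, Salary, EName, DName}, which contains all of one fragment — lossless.
Dependency preservation: the restricted closure of {Salary} across the fragments never reaches {DeptID, EName}, so Salary → DeptID, EName cannot be enforced without a join — not preserved.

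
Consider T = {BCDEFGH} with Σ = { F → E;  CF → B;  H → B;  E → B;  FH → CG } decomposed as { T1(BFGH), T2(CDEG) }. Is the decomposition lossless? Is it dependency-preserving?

lossy and not dependency-preserving

Lossless test: (G)⁺ = {G}, which is a superkey of neither fragment — lossy.
Dependency preservation: the restricted closure of {F} across the fragments never reaches {E}, so F → E cannot be enforced without a join — not preserved.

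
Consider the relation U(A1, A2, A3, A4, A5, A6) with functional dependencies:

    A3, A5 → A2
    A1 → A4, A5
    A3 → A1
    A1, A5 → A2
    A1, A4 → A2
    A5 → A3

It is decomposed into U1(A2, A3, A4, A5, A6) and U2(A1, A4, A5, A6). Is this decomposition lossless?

Common attributes: U1 ∩ U2 = {A4, A5, A6}.
Closure of {A4, A5, A6}: A5 → A3 applies, adding A3; A3, A5 → A2 applies, adding A2; A3 → A1 applies, adding A1. So (A4, A5, A6)⁺ = {A1, A2, A3, A4, A5, A6}.
This closure contains every attribute of U1, so U1 ∩ U2 → U1. The join is lossless.

Yes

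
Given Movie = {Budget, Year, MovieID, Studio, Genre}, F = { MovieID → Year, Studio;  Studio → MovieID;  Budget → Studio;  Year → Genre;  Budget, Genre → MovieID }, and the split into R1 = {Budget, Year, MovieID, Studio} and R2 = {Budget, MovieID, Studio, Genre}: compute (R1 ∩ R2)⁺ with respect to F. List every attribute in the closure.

R1 ∩ R2 = {Budget, MovieID, Studio}.
MovieID → Year, Studio applies, adding Year
Year → Genre applies, adding Genre
Closure: {Budget, Year, MovieID, Studio, Genre}.

Budget, Year, MovieID, Studio, Genre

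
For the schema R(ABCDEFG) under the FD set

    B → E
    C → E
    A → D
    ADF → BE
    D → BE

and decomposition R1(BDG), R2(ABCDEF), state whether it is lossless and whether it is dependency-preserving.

Lossless test: (BD)⁺ = {BDE}, which is a superkey of neither fragment — lossy.
Dependency preservation: every FD's attributes lie within a single fragment, so each can be enforced locally — preserved.

lossy but dependency-preserving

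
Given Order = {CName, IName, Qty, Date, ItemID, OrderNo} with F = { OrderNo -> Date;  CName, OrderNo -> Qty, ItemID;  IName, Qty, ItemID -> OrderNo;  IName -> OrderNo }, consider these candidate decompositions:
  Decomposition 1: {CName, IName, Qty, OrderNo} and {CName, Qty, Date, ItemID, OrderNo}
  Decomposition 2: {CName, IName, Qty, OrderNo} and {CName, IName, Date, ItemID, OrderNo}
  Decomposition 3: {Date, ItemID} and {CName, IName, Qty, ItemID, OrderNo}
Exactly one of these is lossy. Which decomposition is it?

Decomposition 3

Decomposition 1: common = {CName, Qty, OrderNo}, closure = {CName, Qty, Date, ItemID, OrderNo} → lossless.
Decomposition 2: common = {CName, IName, OrderNo}, closure = {CName, IName, Qty, Date, ItemID, OrderNo} → lossless.
Decomposition 3: common = {ItemID}, closure = {ItemID} → lossy.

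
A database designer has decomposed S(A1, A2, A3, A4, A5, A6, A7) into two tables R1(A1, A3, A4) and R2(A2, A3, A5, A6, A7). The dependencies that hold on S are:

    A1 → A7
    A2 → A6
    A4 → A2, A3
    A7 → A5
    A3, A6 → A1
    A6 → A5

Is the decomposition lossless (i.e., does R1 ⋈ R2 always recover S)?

Common attributes: R1 ∩ R2 = {A3}.
No dependency enlarges {A3}, so (A3)⁺ = {A3}.
The closure contains neither all of R1 = {A1, A3, A4} nor all of R2 = {A2, A3, A5, A6, A7}, so the common attributes are not a superkey of either fragment. The join is lossy.

No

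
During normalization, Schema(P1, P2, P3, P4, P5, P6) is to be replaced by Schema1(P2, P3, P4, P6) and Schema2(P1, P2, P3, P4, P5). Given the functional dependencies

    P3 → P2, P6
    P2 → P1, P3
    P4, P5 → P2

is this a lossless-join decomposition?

Yes

Common attributes: Schema1 ∩ Schema2 = {P2, P3, P4}.
Closure of {P2, P3, P4}: P3 → P2, P6 applies, adding P6; P2 → P1, P3 applies, adding P1. So (P2, P3, P4)⁺ = {P1, P2, P3, P4, P6}.
This closure contains every attribute of Schema1, so Schema1 ∩ Schema2 → Schema1. The join is lossless.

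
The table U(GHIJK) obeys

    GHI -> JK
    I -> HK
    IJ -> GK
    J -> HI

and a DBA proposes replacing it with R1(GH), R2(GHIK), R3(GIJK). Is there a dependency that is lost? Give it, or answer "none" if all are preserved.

GHI → JK: restricted closure across fragments reaches JK.
I → HK lies within R2.
IJ → GK lies within R3.
J → HI: restricted closure across fragments reaches HI.
Every dependency is enforceable on the fragments, so the decomposition is dependency-preserving.

none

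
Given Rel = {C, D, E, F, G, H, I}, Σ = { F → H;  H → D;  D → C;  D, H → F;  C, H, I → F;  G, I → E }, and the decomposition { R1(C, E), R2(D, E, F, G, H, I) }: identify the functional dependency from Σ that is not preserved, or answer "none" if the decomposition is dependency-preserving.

Check D → C: no single fragment contains all of {C, D}, and the restricted closure of {D} across the fragments never reaches {C}.
F → H is preserved.
H → D is preserved.
D, H → F is preserved.
C, H, I → F is preserved.
G, I → E is preserved.

D → C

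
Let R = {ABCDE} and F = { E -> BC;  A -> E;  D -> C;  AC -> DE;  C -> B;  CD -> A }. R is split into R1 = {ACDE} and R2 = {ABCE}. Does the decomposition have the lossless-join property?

Common attributes: R1 ∩ R2 = {ACE}.
Closure of {ACE}: E → BC applies, adding B; AC → DE applies, adding D. So (ACE)⁺ = {ABCDE}.
This closure contains every attribute of R1, so R1 ∩ R2 → R1. The join is lossless.

Yes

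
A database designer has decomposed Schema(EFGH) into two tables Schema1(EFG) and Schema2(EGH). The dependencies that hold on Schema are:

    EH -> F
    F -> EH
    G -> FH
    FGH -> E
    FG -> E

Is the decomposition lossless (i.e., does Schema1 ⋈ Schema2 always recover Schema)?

Yes

Common attributes: Schema1 ∩ Schema2 = {EG}.
Closure of {EG}: G → FH applies, adding FH. So (EG)⁺ = {EFGH}.
This closure contains every attribute of Schema1, so Schema1 ∩ Schema2 → Schema1. The join is lossless.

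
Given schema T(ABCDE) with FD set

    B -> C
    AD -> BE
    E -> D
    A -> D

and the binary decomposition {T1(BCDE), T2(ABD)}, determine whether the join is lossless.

No

Common attributes: T1 ∩ T2 = {BD}.
Closure of {BD}: B → C applies, adding C. So (BD)⁺ = {BCD}.
The closure contains neither all of T1 = {BCDE} nor all of T2 = {ABD}, so the common attributes are not a superkey of either fragment. The join is lossy.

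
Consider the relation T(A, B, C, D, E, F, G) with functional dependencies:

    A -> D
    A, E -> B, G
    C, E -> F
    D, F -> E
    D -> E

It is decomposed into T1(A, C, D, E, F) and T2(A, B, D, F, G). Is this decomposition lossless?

Yes

Common attributes: T1 ∩ T2 = {A, D, F}.
Closure of {A, D, F}: D, F → E applies, adding E; A, E → B, G applies, adding B, G. So (A, D, F)⁺ = {A, B, D, E, F, G}.
This closure contains every attribute of T2, so T1 ∩ T2 → T2. The join is lossless.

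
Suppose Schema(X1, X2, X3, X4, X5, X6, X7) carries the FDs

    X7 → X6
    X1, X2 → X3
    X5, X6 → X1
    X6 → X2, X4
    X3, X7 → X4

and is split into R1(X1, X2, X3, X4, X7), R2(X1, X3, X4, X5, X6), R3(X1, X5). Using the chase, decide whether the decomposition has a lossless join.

No

Chase test. Columns are X1, X2, X3, X4, X5, X6, X7; row i has aⱼ where attribute j ∈ Ri, else bᵢⱼ.
Initial tableau (one row per fragment):
  row 1: a1 a2 a3 a4 b15 b16 a7
  row 2: a1 b22 a3 a4 a5 a6 b27
  row 3: a1 b32 b33 b34 a5 b36 b37
No row becomes fully distinguished — the join is lossy.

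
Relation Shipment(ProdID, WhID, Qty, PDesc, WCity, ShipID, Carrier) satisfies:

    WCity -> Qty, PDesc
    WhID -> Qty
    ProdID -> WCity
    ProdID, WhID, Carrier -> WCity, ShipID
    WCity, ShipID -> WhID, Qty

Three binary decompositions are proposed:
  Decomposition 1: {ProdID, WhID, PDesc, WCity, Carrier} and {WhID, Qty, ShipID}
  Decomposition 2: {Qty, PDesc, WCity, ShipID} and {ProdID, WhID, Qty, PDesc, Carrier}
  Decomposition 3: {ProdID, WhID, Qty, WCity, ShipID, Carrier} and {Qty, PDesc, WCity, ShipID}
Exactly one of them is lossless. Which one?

Decomposition 3

Decomposition 1: common = {WhID}, closure = {WhID, Qty} → lossy.
Decomposition 2: common = {Qty, PDesc}, closure = {Qty, PDesc} → lossy.
Decomposition 3: common = {Qty, WCity, ShipID}, closure = {WhID, Qty, PDesc, WCity, ShipID} → lossless.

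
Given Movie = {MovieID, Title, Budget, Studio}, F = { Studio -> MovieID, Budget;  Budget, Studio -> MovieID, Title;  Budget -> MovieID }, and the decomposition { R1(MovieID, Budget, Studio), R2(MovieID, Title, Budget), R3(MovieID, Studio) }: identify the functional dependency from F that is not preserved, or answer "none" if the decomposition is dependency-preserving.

Check Budget, Studio → MovieID, Title: no single fragment contains all of {MovieID, Title, Budget, Studio}, and the restricted closure of {Budget, Studio} across the fragments never reaches {MovieID, Title}.
Studio → MovieID, Budget is preserved.
Budget → MovieID is preserved.

Budget, Studio -> MovieID, Title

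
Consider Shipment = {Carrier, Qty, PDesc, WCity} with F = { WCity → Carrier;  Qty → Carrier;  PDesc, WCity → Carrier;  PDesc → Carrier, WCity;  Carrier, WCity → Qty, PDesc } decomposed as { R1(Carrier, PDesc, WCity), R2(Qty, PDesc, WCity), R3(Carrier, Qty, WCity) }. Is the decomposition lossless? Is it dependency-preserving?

lossless and dependency-preserving

Lossless test (chase): Rows 1 and 2 agree on WCity; apply WCity→Carrier and equate their Carrier entries. Rows 1 and 2 agree on Carrier, WCity; apply Carrier, WCity→Qty, PDesc and equate their Qty, PDesc entries. Rows 1 and 3 agree on Carrier, WCity; apply Carrier, WCity→Qty, PDesc and equate their Qty, PDesc entries. Row 1 is now all distinguished symbols — the join is lossless.
Dependency preservation: Carrier, WCity → Qty, PDesc is not contained in any single fragment, but the restricted closure of its left-hand side across the fragments still reaches the right-hand side; the remaining FDs each lie inside some fragment. All dependencies are preserved.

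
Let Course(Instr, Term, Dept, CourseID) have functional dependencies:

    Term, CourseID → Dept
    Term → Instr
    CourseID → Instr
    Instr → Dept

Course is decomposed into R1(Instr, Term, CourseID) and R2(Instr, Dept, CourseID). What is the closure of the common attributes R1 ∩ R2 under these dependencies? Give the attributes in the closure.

Instr, Dept, CourseID

R1 ∩ R2 = {Instr, CourseID}.
Instr → Dept applies, adding Dept
Closure: {Instr, Dept, CourseID}.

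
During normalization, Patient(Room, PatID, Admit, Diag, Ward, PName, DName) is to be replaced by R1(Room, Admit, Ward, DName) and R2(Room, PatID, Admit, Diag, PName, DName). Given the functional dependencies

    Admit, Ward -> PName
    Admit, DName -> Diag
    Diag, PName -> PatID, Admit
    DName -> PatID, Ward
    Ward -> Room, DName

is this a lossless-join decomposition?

Yes

Common attributes: R1 ∩ R2 = {Room, Admit, DName}.
Closure of {Room, Admit, DName}: Admit, DName → Diag applies, adding Diag; DName → PatID, Ward applies, adding PatID, Ward; Admit, Ward → PName applies, adding PName. So (Room, Admit, DName)⁺ = {Room, PatID, Admit, Diag, Ward, PName, DName}.
This closure contains every attribute of R1, so R1 ∩ R2 → R1. The join is lossless.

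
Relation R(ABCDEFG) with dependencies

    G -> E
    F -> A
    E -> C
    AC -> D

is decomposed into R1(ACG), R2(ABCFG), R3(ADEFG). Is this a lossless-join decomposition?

Yes

Chase test. Columns are ABCDEFG; row i has aⱼ where attribute j ∈ Ri, else bᵢⱼ.
Initial tableau (one row per fragment):
  row 1: a1 b12 a3 b14 b15 b16 a7
  row 2: a1 a2 a3 b24 b25 a6 a7
  row 3: a1 b32 b33 a4 a5 a6 a7
Rows 1 and 2 agree on G; apply G→E and equate their E entries.
Rows 1 and 3 agree on G; apply G→E and equate their E entries.
Rows 1 and 3 agree on E; apply E→C and equate their C entries.
Rows 1 and 2 agree on AC; apply AC→D and equate their D entries.
Rows 1 and 3 agree on AC; apply AC→D and equate their D entries.
Row 2 is now all distinguished symbols — the join is lossless.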